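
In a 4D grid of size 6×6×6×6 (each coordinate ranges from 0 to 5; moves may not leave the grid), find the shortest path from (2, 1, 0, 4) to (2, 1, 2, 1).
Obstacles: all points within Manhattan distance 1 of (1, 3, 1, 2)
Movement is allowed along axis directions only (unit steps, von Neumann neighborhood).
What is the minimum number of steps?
5
(one shortest path: (2, 1, 0, 4) → (2, 1, 1, 4) → (2, 1, 2, 4) → (2, 1, 2, 3) → (2, 1, 2, 2) → (2, 1, 2, 1))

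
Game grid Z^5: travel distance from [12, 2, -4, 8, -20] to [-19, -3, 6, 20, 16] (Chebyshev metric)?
36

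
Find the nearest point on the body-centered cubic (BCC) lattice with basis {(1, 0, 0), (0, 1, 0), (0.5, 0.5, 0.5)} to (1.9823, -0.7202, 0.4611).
(1.5, -0.5, 0.5)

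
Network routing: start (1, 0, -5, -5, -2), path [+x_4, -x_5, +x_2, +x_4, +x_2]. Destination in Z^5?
(1, 2, -5, -3, -3)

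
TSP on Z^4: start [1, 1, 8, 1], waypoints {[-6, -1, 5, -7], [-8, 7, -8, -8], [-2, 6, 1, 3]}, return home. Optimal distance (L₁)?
88
(one optimal route: (1, 1, 8, 1) → (-6, -1, 5, -7) → (-8, 7, -8, -8) → (-2, 6, 1, 3) → (1, 1, 8, 1))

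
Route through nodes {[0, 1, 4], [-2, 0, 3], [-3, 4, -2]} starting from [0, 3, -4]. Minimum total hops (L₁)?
20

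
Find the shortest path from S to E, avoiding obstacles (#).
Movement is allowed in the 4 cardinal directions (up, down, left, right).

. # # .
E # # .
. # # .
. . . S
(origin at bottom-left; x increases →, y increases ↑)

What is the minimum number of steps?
5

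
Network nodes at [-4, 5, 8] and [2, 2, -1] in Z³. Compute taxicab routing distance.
18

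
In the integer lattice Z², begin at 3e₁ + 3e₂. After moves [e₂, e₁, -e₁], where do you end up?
(3, 4)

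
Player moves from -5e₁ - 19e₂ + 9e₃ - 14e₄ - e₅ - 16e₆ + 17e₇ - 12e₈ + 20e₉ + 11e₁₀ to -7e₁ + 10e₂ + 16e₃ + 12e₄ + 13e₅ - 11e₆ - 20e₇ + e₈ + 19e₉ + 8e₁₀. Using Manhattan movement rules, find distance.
137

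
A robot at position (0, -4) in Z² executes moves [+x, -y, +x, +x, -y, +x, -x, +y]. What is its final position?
(3, -5)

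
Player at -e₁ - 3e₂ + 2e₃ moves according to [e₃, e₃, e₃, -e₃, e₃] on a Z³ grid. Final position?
(-1, -3, 5)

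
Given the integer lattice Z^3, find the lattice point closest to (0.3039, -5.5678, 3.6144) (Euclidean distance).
(0, -6, 4)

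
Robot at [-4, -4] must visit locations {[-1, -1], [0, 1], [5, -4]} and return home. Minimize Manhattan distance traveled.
28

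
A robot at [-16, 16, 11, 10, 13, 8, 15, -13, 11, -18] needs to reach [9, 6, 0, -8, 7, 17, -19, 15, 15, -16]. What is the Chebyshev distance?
34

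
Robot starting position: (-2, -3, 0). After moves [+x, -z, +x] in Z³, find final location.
(0, -3, -1)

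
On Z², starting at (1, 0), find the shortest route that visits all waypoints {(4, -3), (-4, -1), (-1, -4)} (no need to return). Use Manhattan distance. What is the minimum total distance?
18
(one optimal route: (1, 0) → (4, -3) → (-1, -4) → (-4, -1))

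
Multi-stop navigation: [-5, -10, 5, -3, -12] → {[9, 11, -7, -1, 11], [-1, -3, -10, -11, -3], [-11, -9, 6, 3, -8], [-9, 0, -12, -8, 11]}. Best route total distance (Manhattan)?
140
(one optimal route: (-5, -10, 5, -3, -12) → (-11, -9, 6, 3, -8) → (-1, -3, -10, -11, -3) → (-9, 0, -12, -8, 11) → (9, 11, -7, -1, 11))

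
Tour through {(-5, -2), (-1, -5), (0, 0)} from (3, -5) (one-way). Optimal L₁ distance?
17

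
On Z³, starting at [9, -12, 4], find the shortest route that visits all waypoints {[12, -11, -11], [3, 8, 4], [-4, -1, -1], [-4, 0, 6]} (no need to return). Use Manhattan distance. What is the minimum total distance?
80
(one optimal route: (9, -12, 4) → (12, -11, -11) → (-4, -1, -1) → (-4, 0, 6) → (3, 8, 4))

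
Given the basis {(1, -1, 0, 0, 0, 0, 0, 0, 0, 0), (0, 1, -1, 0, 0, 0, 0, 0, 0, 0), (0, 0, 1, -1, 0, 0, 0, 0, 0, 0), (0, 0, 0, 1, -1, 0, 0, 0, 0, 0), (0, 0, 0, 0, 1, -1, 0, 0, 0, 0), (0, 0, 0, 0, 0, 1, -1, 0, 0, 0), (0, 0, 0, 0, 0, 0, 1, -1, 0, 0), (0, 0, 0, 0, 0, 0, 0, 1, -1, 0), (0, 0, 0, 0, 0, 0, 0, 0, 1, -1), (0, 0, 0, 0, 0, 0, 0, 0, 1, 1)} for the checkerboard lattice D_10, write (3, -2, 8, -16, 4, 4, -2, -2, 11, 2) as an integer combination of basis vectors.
3b₁ + b₂ + 9b₃ - 7b₄ - 3b₅ + b₆ - b₇ - 3b₈ + 3b₉ + 5b₁₀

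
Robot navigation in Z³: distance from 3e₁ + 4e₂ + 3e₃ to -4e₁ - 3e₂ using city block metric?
17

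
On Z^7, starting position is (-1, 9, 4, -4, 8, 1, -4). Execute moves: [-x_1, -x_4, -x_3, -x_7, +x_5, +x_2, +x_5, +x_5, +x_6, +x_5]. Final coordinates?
(-2, 10, 3, -5, 12, 2, -5)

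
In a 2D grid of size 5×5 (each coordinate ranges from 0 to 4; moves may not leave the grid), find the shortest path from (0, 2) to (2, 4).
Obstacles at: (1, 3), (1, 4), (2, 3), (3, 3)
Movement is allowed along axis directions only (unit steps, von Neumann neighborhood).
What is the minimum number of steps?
8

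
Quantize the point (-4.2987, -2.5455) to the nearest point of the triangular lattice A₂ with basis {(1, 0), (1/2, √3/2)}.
(-4.5, -2.598)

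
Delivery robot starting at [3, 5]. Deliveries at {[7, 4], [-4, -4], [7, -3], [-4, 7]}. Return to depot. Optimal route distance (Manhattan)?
44
(one optimal route: (3, 5) → (7, 4) → (7, -3) → (-4, -4) → (-4, 7) → (3, 5))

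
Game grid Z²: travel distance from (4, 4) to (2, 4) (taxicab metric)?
2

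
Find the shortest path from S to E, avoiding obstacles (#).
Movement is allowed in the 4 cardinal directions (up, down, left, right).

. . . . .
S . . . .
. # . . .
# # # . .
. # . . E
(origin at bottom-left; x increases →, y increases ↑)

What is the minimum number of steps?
7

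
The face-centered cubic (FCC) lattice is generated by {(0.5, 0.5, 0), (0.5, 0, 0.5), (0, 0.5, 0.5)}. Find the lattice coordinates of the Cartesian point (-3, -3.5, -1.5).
-5b₁ - b₂ - 2b₃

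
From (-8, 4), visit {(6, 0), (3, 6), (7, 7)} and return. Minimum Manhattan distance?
44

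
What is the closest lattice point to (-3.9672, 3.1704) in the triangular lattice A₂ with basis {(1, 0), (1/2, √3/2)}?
(-4, 3.464)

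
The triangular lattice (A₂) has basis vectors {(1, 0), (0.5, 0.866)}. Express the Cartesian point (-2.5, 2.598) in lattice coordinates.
-4b₁ + 3b₂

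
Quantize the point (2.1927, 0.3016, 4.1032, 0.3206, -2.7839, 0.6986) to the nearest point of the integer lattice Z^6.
(2, 0, 4, 0, -3, 1)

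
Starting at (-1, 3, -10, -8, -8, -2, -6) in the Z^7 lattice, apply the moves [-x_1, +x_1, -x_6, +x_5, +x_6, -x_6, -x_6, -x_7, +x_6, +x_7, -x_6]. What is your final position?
(-1, 3, -10, -8, -7, -4, -6)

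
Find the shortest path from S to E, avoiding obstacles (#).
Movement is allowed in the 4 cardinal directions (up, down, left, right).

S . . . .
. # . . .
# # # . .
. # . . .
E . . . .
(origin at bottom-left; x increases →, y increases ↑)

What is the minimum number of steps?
10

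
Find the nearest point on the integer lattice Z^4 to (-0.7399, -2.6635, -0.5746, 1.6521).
(-1, -3, -1, 2)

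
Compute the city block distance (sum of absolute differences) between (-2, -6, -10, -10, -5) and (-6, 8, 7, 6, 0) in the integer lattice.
56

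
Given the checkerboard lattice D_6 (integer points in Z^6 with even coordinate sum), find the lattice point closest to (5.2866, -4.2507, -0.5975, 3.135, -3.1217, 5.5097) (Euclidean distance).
(5, -4, -1, 3, -3, 6)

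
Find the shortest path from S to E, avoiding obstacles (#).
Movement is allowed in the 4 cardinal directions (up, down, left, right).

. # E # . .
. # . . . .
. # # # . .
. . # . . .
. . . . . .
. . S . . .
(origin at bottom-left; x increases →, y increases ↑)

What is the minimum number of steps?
9
(one shortest path: (2, 0) → (3, 0) → (4, 0) → (4, 1) → (4, 2) → (4, 3) → (4, 4) → (3, 4) → (2, 4) → (2, 5))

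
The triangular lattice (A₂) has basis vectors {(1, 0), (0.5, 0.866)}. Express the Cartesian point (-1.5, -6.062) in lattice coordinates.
2b₁ - 7b₂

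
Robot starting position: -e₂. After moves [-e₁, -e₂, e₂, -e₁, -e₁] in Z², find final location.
(-3, -1)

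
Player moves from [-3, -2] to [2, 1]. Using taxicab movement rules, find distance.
8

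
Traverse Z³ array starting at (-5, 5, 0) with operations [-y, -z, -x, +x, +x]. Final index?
(-4, 4, -1)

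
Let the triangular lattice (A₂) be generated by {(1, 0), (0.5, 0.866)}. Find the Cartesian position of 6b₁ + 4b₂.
(8, 3.464)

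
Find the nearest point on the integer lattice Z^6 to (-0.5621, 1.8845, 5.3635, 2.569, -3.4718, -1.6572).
(-1, 2, 5, 3, -3, -2)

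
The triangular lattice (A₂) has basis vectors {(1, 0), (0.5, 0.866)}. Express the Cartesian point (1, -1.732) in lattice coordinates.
2b₁ - 2b₂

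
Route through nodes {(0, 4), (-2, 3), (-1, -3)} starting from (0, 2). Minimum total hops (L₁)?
12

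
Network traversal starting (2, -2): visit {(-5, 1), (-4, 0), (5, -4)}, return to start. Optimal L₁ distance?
30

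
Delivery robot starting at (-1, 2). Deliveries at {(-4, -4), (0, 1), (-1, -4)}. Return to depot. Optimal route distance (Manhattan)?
20
(one optimal route: (-1, 2) → (-4, -4) → (-1, -4) → (0, 1) → (-1, 2))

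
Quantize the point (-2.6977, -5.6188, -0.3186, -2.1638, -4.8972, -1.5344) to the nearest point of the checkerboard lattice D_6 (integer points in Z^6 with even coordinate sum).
(-3, -6, 0, -2, -5, -2)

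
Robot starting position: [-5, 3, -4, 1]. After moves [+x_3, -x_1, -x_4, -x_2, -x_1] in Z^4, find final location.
(-7, 2, -3, 0)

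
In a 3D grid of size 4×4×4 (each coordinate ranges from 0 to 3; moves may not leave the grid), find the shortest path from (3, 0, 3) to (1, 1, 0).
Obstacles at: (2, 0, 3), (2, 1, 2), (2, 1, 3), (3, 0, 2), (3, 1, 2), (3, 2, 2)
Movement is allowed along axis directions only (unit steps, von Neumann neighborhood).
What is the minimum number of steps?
8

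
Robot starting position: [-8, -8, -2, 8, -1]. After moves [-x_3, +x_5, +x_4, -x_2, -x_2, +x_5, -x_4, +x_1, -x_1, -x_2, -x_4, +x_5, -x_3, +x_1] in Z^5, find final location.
(-7, -11, -4, 7, 2)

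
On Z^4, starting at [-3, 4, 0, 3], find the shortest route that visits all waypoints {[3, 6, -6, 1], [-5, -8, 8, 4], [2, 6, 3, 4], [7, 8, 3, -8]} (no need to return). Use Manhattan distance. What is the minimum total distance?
85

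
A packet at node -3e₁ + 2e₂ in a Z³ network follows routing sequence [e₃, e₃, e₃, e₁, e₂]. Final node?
(-2, 3, 3)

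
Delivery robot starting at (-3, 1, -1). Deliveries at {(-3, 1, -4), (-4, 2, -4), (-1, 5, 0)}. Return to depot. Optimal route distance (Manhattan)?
22
(one optimal route: (-3, 1, -1) → (-3, 1, -4) → (-4, 2, -4) → (-1, 5, 0) → (-3, 1, -1))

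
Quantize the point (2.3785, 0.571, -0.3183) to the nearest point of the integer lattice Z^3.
(2, 1, 0)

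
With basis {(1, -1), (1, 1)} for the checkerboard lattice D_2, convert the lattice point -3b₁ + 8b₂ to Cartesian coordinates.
(5, 11)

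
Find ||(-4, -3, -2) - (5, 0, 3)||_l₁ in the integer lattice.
17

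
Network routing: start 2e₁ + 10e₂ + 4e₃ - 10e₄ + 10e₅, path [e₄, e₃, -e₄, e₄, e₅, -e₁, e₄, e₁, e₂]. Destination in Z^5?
(2, 11, 5, -8, 11)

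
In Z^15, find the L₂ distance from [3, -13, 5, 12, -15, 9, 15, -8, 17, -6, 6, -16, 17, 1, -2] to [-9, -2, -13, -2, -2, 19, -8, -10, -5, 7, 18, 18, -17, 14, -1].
69.7567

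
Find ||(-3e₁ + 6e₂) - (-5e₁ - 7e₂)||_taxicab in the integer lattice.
15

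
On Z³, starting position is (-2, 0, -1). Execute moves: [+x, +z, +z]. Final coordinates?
(-1, 0, 1)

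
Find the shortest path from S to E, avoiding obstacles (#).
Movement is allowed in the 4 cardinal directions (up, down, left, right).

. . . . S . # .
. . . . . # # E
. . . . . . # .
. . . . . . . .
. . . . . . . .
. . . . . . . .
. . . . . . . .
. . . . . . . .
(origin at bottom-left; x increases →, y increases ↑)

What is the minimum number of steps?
8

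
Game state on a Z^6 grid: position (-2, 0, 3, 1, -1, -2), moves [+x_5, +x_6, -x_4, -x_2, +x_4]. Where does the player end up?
(-2, -1, 3, 1, 0, -1)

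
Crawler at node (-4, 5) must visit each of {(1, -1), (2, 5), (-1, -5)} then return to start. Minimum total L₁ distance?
32
(one optimal route: (-4, 5) → (2, 5) → (1, -1) → (-1, -5) → (-4, 5))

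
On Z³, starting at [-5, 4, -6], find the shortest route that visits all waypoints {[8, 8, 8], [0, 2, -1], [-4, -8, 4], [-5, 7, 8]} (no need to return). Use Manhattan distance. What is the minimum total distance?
65
(one optimal route: (-5, 4, -6) → (0, 2, -1) → (-4, -8, 4) → (-5, 7, 8) → (8, 8, 8))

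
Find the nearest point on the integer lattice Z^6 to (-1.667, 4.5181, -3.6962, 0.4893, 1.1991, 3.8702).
(-2, 5, -4, 0, 1, 4)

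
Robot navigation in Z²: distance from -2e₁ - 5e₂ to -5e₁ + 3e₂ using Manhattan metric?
11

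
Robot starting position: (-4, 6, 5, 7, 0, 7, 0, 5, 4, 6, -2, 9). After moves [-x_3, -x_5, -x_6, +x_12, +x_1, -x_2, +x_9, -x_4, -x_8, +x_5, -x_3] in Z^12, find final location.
(-3, 5, 3, 6, 0, 6, 0, 4, 5, 6, -2, 10)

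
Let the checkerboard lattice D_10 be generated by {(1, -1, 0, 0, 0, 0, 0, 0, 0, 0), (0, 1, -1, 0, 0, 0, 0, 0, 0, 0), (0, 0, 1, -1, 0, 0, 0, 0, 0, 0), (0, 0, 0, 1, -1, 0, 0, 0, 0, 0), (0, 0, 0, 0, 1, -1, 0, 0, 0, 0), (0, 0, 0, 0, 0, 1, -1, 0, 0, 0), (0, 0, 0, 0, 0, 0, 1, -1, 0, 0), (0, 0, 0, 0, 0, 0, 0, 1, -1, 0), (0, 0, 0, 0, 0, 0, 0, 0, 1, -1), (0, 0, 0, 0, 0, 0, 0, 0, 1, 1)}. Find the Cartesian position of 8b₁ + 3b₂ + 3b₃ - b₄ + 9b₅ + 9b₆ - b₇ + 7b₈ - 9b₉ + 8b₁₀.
(8, -5, 0, -4, 10, 0, -10, 8, -8, 17)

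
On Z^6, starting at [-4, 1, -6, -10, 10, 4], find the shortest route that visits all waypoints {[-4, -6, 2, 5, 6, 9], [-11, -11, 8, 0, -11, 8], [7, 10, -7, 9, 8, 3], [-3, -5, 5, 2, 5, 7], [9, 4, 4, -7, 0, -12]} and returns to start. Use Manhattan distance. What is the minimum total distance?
264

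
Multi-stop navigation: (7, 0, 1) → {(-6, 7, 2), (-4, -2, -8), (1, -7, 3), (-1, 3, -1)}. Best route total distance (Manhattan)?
63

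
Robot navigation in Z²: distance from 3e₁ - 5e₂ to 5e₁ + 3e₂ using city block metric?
10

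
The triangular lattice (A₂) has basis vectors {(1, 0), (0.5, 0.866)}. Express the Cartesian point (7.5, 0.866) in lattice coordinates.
7b₁ + b₂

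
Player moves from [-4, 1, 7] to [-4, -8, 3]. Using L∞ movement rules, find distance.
9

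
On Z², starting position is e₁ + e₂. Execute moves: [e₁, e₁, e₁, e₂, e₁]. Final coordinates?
(5, 2)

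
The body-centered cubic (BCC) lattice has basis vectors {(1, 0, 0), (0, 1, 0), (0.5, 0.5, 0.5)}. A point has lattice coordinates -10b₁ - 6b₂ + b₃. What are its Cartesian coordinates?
(-9.5, -5.5, 0.5)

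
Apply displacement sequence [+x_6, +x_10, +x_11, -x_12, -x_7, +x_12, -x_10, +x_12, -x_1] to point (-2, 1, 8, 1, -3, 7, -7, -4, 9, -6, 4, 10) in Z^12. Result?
(-3, 1, 8, 1, -3, 8, -8, -4, 9, -6, 5, 11)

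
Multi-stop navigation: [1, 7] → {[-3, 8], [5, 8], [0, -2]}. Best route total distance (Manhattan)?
26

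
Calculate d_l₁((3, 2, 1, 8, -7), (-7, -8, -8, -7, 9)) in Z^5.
60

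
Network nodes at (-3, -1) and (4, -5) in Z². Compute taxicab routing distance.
11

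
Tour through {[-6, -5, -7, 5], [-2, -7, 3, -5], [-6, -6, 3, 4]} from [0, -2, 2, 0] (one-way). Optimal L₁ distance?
39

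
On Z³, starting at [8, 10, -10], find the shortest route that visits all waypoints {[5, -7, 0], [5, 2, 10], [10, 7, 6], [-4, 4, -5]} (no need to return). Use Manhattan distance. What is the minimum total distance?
79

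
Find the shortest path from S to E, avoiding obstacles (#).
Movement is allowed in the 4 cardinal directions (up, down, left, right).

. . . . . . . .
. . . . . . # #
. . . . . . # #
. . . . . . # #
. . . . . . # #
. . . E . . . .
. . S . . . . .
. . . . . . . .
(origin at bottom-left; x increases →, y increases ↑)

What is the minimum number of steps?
2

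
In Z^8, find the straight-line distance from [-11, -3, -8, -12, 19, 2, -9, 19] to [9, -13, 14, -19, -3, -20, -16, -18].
58.4722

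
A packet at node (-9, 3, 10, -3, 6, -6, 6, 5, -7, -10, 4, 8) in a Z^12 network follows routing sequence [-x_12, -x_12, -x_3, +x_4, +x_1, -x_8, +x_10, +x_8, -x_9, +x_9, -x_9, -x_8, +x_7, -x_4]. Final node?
(-8, 3, 9, -3, 6, -6, 7, 4, -8, -9, 4, 6)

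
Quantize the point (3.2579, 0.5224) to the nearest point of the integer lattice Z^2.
(3, 1)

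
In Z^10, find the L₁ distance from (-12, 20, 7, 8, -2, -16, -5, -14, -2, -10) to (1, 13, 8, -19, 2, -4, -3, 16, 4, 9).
121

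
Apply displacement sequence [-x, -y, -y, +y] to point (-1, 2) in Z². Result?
(-2, 1)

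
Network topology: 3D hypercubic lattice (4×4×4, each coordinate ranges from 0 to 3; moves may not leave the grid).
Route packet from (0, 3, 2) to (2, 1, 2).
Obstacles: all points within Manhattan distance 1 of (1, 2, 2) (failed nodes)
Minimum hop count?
6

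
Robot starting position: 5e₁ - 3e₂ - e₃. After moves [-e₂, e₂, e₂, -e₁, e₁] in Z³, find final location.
(5, -2, -1)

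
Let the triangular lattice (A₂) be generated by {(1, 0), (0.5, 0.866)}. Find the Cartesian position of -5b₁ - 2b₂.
(-6, -1.732)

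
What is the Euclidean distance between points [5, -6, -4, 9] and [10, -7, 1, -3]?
13.9642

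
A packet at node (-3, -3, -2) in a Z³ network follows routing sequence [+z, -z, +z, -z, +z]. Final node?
(-3, -3, -1)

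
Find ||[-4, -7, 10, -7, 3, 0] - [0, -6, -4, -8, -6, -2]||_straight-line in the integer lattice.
17.2916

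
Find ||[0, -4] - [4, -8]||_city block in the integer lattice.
8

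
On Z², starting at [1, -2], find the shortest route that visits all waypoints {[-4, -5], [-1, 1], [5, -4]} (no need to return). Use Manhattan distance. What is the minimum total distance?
24
(one optimal route: (1, -2) → (-1, 1) → (-4, -5) → (5, -4))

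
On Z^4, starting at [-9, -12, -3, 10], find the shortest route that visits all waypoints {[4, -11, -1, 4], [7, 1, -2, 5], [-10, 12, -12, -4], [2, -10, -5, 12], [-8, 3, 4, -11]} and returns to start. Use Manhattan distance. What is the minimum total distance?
170
(one optimal route: (-9, -12, -3, 10) → (-10, 12, -12, -4) → (-8, 3, 4, -11) → (7, 1, -2, 5) → (4, -11, -1, 4) → (2, -10, -5, 12) → (-9, -12, -3, 10))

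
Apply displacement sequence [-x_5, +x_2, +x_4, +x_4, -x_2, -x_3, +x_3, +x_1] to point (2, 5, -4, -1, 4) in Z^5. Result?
(3, 5, -4, 1, 3)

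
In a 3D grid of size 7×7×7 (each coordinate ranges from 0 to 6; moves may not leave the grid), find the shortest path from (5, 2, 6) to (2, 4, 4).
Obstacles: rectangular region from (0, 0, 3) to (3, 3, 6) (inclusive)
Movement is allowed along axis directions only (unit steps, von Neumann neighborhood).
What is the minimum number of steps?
7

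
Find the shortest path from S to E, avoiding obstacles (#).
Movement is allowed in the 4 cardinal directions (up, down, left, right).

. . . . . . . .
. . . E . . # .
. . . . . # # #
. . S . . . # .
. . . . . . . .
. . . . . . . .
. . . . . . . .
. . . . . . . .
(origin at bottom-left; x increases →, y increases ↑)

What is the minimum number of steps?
3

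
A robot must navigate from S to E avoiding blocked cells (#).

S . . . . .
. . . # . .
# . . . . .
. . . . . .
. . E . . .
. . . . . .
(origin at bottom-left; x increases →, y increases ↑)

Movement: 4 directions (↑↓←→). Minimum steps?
6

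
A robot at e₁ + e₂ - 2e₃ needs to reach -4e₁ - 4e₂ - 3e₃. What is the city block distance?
11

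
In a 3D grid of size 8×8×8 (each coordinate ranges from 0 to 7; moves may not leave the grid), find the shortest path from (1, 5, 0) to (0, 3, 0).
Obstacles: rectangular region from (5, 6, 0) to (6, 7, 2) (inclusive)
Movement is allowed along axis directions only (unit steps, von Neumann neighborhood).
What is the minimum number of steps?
3
(one shortest path: (1, 5, 0) → (0, 5, 0) → (0, 4, 0) → (0, 3, 0))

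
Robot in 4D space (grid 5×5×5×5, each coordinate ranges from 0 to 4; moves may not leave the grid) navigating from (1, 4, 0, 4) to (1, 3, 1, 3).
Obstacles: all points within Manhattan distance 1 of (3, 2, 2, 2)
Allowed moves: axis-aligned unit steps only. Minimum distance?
3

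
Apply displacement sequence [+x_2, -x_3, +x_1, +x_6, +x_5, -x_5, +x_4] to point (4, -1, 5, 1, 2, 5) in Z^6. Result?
(5, 0, 4, 2, 2, 6)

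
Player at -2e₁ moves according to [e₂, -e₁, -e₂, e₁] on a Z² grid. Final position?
(-2, 0)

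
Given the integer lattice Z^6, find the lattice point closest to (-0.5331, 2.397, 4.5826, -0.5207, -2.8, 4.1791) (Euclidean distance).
(-1, 2, 5, -1, -3, 4)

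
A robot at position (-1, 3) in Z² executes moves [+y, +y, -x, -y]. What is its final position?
(-2, 4)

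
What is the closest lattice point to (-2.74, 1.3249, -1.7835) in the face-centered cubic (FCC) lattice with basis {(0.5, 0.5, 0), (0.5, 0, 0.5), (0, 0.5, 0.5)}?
(-2.5, 1.5, -2)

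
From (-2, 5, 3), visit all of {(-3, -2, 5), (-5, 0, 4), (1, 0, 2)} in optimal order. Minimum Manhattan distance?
22
(one optimal route: (-2, 5, 3) → (1, 0, 2) → (-5, 0, 4) → (-3, -2, 5))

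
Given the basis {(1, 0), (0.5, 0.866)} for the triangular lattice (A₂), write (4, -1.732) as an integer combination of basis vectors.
5b₁ - 2b₂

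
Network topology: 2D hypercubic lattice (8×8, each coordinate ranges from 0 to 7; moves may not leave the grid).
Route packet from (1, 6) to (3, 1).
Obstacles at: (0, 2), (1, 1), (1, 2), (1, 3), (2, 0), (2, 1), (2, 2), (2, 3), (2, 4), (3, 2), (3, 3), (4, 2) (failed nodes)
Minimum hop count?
11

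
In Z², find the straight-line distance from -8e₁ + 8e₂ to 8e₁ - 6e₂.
21.2603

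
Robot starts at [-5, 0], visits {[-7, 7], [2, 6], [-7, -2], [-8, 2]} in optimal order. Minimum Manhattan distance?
25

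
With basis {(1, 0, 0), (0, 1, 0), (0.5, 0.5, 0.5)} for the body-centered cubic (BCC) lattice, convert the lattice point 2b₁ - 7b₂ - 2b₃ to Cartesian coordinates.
(1, -8, -1)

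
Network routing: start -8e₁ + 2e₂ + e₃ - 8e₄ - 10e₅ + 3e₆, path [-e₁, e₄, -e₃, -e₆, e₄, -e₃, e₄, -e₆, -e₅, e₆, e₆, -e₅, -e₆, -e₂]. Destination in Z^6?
(-9, 1, -1, -5, -12, 2)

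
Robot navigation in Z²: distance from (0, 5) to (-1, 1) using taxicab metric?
5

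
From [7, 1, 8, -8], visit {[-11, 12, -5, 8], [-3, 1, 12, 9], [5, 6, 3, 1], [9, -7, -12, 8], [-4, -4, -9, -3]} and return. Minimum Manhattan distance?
196
(one optimal route: (7, 1, 8, -8) → (-3, 1, 12, 9) → (-11, 12, -5, 8) → (-4, -4, -9, -3) → (9, -7, -12, 8) → (5, 6, 3, 1) → (7, 1, 8, -8))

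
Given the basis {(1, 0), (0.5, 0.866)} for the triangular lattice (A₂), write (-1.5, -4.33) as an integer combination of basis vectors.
b₁ - 5b₂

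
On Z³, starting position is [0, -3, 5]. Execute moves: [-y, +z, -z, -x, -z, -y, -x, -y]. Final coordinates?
(-2, -6, 4)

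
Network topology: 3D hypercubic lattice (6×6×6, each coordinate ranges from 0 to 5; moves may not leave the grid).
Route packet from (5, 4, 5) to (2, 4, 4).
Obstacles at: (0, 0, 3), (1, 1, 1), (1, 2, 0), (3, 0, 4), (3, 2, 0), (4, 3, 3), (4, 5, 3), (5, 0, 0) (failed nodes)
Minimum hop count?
4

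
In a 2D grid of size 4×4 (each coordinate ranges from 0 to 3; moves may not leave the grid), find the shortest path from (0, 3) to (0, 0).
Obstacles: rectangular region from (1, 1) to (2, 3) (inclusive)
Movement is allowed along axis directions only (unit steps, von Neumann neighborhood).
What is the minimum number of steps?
3
(one shortest path: (0, 3) → (0, 2) → (0, 1) → (0, 0))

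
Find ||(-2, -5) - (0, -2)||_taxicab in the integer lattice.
5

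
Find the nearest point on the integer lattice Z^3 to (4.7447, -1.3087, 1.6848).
(5, -1, 2)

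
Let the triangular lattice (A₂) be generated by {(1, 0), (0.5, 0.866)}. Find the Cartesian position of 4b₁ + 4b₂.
(6, 3.464)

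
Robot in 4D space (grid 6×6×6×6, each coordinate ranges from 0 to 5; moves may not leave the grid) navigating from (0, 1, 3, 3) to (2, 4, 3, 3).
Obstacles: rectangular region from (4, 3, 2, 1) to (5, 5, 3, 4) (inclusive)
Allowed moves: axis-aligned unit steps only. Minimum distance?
5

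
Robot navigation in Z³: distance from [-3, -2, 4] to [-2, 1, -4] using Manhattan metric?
12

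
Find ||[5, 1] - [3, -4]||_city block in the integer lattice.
7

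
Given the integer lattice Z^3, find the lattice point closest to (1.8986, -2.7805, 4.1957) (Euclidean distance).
(2, -3, 4)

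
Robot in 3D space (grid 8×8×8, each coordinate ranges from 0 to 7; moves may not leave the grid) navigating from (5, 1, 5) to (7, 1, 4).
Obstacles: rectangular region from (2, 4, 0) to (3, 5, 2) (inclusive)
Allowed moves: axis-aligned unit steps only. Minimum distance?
3
(one shortest path: (5, 1, 5) → (6, 1, 5) → (7, 1, 5) → (7, 1, 4))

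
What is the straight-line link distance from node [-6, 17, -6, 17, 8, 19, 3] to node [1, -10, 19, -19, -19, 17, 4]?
58.5918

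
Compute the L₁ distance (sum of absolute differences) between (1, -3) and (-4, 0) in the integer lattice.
8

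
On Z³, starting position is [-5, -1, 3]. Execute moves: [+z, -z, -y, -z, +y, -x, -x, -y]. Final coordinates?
(-7, -2, 2)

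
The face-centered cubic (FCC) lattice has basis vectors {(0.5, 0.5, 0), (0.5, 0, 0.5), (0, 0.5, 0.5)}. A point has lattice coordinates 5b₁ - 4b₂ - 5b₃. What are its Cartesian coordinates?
(0.5, 0, -4.5)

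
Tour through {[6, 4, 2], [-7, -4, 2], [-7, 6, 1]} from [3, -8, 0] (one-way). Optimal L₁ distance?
43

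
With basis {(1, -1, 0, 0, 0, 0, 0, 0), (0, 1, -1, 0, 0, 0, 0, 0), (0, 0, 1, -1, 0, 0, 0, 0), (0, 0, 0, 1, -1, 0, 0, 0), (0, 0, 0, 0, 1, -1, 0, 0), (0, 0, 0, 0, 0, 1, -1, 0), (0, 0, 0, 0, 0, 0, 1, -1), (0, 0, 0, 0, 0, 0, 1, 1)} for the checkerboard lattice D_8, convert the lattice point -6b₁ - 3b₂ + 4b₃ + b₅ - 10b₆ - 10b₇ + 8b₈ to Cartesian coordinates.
(-6, 3, 7, -4, 1, -11, 8, 18)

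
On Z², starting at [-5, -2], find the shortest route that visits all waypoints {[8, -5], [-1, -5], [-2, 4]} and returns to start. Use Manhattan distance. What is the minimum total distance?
44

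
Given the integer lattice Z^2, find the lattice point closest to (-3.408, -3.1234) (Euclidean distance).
(-3, -3)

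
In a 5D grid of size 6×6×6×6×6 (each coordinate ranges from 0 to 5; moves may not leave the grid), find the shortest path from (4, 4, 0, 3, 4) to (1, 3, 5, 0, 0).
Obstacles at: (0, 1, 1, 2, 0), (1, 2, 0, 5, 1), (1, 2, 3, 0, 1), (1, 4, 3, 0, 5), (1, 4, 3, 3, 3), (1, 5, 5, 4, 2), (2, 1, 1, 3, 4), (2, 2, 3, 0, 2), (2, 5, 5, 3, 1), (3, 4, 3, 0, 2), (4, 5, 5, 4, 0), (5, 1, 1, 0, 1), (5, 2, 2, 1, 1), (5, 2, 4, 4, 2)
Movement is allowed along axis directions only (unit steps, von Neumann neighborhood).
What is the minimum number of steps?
16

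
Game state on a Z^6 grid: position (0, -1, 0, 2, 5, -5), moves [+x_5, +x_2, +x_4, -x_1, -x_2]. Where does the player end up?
(-1, -1, 0, 3, 6, -5)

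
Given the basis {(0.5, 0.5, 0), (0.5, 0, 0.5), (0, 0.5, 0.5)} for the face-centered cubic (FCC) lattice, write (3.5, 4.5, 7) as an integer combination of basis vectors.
b₁ + 6b₂ + 8b₃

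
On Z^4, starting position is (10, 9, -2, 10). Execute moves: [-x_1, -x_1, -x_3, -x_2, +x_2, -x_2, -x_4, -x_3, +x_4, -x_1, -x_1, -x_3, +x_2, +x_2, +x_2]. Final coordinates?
(6, 11, -5, 10)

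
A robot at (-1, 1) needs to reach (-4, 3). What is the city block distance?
5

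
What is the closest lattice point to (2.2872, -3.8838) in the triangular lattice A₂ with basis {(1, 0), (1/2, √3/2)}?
(2.5, -4.33)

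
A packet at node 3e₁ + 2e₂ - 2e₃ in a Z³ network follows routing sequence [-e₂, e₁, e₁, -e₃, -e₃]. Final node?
(5, 1, -4)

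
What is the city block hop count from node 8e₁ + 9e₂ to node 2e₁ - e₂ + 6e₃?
22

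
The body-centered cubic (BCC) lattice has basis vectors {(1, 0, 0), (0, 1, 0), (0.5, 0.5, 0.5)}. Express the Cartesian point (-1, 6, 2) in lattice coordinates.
-3b₁ + 4b₂ + 4b₃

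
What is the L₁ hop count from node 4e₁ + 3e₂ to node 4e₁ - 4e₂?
7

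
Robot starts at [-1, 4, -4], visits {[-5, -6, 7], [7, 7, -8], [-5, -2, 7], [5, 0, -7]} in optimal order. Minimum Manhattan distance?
55
(one optimal route: (-1, 4, -4) → (7, 7, -8) → (5, 0, -7) → (-5, -2, 7) → (-5, -6, 7))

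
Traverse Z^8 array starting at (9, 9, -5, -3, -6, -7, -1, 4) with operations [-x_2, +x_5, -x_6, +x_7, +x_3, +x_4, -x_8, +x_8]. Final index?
(9, 8, -4, -2, -5, -8, 0, 4)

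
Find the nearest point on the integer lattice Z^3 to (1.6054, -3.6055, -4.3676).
(2, -4, -4)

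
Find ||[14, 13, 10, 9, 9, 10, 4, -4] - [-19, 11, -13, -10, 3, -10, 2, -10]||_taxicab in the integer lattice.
111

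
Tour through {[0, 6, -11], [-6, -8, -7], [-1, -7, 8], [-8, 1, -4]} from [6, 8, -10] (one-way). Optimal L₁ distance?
64
(one optimal route: (6, 8, -10) → (0, 6, -11) → (-8, 1, -4) → (-6, -8, -7) → (-1, -7, 8))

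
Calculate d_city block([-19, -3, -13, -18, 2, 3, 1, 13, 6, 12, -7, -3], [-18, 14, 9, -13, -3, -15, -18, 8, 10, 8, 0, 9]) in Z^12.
119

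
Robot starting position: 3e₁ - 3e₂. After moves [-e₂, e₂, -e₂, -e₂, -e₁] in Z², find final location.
(2, -5)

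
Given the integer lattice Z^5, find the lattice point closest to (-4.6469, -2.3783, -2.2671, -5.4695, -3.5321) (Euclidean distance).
(-5, -2, -2, -5, -4)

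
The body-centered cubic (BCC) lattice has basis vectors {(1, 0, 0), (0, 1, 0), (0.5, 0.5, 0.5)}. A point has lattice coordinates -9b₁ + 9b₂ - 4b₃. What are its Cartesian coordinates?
(-11, 7, -2)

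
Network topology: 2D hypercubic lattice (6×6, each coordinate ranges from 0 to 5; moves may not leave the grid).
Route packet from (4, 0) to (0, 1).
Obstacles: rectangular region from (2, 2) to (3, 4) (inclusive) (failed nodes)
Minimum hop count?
5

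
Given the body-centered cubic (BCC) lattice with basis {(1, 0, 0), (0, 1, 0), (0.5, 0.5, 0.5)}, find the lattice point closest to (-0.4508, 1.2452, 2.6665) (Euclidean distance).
(-0.5, 1.5, 2.5)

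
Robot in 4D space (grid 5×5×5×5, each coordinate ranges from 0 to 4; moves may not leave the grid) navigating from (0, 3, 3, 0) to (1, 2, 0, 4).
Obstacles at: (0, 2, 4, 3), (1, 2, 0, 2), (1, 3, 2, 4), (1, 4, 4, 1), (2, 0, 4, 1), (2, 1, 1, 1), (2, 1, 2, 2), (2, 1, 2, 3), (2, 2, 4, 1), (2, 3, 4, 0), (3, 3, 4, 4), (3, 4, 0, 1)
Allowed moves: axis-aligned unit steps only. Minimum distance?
9
(one shortest path: (0, 3, 3, 0) → (1, 3, 3, 0) → (1, 2, 3, 0) → (1, 2, 2, 0) → (1, 2, 1, 0) → (1, 2, 1, 1) → (1, 2, 1, 2) → (1, 2, 1, 3) → (1, 2, 0, 3) → (1, 2, 0, 4))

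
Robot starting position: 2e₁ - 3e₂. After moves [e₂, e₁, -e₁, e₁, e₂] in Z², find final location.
(3, -1)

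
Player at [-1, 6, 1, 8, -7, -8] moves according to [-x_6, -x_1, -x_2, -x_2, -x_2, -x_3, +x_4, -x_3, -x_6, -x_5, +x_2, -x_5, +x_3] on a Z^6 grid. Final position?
(-2, 4, 0, 9, -9, -10)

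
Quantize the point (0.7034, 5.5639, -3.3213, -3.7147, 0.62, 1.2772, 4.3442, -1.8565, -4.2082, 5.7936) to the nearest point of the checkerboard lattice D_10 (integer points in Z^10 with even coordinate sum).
(1, 6, -3, -4, 1, 1, 4, -2, -4, 6)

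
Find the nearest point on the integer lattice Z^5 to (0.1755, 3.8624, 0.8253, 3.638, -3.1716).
(0, 4, 1, 4, -3)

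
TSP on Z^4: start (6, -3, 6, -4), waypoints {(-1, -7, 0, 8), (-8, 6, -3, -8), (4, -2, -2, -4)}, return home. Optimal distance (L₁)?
104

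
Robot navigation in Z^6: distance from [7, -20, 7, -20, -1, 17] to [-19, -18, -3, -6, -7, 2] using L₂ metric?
35.171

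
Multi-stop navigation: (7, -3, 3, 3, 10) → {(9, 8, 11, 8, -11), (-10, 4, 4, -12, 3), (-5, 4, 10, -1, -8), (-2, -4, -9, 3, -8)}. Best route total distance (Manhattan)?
155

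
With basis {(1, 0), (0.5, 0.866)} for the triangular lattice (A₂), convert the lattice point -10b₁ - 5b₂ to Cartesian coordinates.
(-12.5, -4.33)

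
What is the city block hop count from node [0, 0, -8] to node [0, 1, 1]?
10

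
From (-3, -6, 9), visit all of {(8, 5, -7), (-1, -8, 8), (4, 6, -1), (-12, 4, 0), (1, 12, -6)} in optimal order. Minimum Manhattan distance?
81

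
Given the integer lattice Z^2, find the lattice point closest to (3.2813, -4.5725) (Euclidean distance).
(3, -5)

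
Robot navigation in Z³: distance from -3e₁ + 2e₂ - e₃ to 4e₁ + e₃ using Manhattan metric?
11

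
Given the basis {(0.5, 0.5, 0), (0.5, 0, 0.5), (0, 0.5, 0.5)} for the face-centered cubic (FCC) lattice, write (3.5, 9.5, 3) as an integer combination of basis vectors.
10b₁ - 3b₂ + 9b₃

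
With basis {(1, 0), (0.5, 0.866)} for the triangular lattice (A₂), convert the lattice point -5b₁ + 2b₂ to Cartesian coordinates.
(-4, 1.732)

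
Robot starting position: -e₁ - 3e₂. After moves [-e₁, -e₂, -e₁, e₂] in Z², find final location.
(-3, -3)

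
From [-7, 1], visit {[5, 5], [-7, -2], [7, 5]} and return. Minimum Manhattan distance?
42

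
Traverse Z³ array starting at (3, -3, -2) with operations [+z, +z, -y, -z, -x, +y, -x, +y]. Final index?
(1, -2, -1)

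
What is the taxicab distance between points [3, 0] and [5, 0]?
2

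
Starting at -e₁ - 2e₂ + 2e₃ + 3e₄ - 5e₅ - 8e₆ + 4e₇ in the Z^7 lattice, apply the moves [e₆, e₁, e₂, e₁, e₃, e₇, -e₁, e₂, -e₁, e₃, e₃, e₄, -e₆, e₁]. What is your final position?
(0, 0, 5, 4, -5, -8, 5)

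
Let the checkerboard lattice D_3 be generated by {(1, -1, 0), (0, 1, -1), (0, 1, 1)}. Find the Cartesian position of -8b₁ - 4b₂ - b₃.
(-8, 3, 3)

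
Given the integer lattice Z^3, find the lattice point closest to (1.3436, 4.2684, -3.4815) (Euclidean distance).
(1, 4, -3)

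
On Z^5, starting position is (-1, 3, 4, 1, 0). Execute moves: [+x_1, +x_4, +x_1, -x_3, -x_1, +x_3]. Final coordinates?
(0, 3, 4, 2, 0)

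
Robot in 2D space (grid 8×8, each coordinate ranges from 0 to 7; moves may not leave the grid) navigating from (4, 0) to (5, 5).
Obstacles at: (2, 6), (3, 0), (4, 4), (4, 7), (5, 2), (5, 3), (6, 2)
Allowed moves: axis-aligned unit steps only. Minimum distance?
8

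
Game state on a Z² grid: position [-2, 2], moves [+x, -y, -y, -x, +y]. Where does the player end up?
(-2, 1)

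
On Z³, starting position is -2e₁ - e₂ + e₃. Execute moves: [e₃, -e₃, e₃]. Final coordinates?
(-2, -1, 2)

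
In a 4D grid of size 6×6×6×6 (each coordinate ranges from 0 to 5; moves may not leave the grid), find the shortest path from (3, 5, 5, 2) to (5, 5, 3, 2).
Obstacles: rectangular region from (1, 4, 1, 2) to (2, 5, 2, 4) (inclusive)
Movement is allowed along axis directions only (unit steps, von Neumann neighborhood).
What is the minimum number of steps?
4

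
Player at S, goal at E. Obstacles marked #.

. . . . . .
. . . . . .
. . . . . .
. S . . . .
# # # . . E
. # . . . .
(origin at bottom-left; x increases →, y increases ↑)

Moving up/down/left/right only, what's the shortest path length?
5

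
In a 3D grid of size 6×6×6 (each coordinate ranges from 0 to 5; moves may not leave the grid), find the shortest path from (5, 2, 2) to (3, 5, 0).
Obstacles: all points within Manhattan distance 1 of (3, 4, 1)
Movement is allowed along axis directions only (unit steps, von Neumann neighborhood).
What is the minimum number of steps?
7
(one shortest path: (5, 2, 2) → (4, 2, 2) → (4, 3, 2) → (4, 4, 2) → (4, 5, 2) → (4, 5, 1) → (4, 5, 0) → (3, 5, 0))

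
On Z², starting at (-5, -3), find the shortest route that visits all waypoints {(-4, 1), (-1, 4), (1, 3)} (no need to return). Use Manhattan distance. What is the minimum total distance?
14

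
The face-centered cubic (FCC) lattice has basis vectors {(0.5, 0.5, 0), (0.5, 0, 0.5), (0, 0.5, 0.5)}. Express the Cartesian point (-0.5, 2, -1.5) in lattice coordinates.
3b₁ - 4b₂ + b₃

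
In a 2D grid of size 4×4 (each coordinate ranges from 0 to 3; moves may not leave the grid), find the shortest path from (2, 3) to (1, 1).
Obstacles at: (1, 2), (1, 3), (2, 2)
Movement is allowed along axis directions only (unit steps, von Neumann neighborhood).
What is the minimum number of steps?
5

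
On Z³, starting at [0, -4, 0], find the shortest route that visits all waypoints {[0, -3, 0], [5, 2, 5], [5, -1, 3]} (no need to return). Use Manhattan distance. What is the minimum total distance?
16
(one optimal route: (0, -4, 0) → (0, -3, 0) → (5, -1, 3) → (5, 2, 5))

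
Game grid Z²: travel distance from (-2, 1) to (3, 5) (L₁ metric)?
9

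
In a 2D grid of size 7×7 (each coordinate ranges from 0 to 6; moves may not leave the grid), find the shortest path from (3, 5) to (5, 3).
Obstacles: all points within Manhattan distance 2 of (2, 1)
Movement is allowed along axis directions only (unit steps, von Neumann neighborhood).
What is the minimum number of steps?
4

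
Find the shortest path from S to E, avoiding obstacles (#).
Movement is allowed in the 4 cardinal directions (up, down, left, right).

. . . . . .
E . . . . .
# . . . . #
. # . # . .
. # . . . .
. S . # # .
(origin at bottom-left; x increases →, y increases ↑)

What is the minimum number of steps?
7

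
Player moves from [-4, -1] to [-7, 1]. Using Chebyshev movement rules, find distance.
3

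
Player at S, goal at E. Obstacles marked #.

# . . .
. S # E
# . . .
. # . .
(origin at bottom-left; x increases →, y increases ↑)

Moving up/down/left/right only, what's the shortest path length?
4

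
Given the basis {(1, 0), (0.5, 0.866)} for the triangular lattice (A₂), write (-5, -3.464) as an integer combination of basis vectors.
-3b₁ - 4b₂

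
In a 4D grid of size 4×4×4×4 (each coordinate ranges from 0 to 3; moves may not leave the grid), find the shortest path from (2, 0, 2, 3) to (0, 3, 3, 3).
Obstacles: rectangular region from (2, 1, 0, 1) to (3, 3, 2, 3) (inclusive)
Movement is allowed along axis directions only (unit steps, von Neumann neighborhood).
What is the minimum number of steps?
6
(one shortest path: (2, 0, 2, 3) → (1, 0, 2, 3) → (0, 0, 2, 3) → (0, 1, 2, 3) → (0, 2, 2, 3) → (0, 3, 2, 3) → (0, 3, 3, 3))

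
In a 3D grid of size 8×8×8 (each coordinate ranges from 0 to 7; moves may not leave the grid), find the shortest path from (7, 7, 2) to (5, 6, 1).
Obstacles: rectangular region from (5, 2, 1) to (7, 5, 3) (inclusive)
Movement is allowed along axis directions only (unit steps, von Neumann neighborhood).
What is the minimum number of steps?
4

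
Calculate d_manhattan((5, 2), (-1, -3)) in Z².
11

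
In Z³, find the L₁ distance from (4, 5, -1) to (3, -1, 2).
10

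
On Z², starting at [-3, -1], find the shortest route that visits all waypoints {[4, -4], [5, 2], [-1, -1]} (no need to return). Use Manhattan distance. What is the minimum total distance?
17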